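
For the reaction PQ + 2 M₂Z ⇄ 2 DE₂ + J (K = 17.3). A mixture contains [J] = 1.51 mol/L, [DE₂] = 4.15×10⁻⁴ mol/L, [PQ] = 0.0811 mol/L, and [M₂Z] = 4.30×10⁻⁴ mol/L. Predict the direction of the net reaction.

neither direction; the system is at equilibrium

Q = [DE₂]²·[J] / ([PQ]·[M₂Z]²) = (4.15×10⁻⁴)²·(1.51) / ((0.0811)·(4.30×10⁻⁴)²) = 17.3
Q = 17.3 = K, so the system is already at equilibrium.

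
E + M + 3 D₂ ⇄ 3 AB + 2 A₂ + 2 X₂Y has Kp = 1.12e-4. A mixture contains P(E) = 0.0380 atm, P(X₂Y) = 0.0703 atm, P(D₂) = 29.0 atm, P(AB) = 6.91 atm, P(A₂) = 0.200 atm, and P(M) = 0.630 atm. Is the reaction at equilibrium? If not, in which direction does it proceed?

no net change (already at equilibrium)

Qp = P(AB)³·P(A₂)²·P(X₂Y)² / (P(E)·P(M)·P(D₂)³) = (6.91)³·(0.200)²·(0.0703)² / ((0.0380)·(0.630)·(29.0)³) = 1.12e-4
Qp = 1.12e-4 = Kp, so the system is already at equilibrium.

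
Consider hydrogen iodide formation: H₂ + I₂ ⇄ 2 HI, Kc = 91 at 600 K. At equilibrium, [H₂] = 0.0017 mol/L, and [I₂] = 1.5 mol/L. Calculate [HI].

At equilibrium, Kc = [HI]² / ([H₂]·[I₂]) = 91.
([HI])² / ((0.0017)·(1.5)) = 91
[HI]² = 0.232 ⇒ [HI] = 0.48 mol/L

[HI] = 0.48 mol/L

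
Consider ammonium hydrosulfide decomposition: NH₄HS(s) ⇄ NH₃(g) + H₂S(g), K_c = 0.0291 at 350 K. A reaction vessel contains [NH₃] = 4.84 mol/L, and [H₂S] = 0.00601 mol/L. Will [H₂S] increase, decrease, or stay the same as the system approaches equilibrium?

(NH₄HS is a pure solid — omitted from Q_c.)
Q_c = [NH₃]·[H₂S] = (4.84)·(0.00601) = 0.0291
Q_c = 0.0291 = K_c; the system is at equilibrium.

stay the same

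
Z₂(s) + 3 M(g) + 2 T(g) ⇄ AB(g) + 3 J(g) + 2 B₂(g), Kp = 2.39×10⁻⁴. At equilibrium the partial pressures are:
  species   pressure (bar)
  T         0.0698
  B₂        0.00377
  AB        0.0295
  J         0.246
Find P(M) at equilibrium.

(Z₂ is a pure solid — omitted from Kp.)
At equilibrium, Kp = P(AB)·P(J)³·P(B₂)² / (P(M)³·P(T)²) = 2.39×10⁻⁴.
(0.0295)·(0.246)³·(0.00377)² / ((P(M))³·(0.0698)²) = 2.39×10⁻⁴
P(M)³ = 0.00536 ⇒ P(M) = 0.175 bar

P(M) = 0.175 bar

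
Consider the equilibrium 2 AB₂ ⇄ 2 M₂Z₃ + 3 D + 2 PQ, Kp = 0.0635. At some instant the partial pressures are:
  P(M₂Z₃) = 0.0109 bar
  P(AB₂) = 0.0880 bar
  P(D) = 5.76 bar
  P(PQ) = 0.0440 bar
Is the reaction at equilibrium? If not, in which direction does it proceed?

Qp = P(M₂Z₃)²·P(D)³·P(PQ)² / P(AB₂)² = (0.0109)²·(5.76)³·(0.0440)² / (0.0880)² = 0.00568
Qp = 0.00568 < Kp = 0.0635, so the forward reaction proceeds.

toward products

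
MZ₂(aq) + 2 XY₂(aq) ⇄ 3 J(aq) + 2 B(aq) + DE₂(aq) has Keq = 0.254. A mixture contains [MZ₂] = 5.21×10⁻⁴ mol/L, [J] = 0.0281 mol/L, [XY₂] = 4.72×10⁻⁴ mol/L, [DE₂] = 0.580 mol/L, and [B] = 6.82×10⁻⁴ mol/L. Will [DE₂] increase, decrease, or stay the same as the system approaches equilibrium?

Q = [J]³·[B]²·[DE₂] / ([MZ₂]·[XY₂]²) = (0.0281)³·(6.82×10⁻⁴)²·(0.580) / ((5.21×10⁻⁴)·(4.72×10⁻⁴)²) = 0.0516
Q = 0.0516 < Keq = 0.254: net forward reaction.
DE₂ is a product, so it increases.

increase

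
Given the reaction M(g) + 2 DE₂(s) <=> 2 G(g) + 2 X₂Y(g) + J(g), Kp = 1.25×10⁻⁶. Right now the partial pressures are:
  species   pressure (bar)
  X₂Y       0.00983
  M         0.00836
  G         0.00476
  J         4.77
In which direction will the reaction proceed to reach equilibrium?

no net change (already at equilibrium)

(DE₂ is a pure solid — omitted from Qp.)
Qp = P(G)²·P(X₂Y)²·P(J) / P(M) = (0.00476)²·(0.00983)²·(4.77) / (0.00836) = 1.25×10⁻⁶
Qp = 1.25×10⁻⁶ = Kp, so the system is already at equilibrium.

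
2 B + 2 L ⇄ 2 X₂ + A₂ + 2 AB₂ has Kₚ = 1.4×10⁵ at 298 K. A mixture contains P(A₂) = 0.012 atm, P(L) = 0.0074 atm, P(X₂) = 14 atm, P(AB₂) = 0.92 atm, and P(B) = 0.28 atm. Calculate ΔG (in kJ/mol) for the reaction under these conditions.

ΔG = 2.97 kJ/mol

Qₚ = P(X₂)²·P(A₂)·P(AB₂)² / (P(B)²·P(L)²) = (14)²·(0.012)·(0.92)² / ((0.28)²·(0.0074)²) = 4.64×10⁵
ΔG = RT ln(Qₚ/Kₚ) = (8.314 J mol⁻¹ K⁻¹)(298 K) × ln(4.64×10⁵/1.4×10⁵)
   = (2.478 kJ/mol)(1.198) = 2.97 kJ/mol
ΔG > 0, so the forward reaction is non-spontaneous (proceeds in reverse).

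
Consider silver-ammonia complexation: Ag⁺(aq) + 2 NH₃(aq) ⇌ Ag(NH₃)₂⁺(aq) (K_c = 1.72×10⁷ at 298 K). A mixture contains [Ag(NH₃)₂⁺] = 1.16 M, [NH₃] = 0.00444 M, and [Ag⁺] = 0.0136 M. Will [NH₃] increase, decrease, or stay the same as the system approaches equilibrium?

decrease

Q_c = [Ag(NH₃)₂⁺] / ([Ag⁺]·[NH₃]²) = (1.16) / ((0.0136)·(0.00444)²) = 4.33×10⁶
Q_c = 4.33×10⁶ < K_c = 1.72×10⁷: net forward reaction.
NH₃ is a reactant, so it decreases.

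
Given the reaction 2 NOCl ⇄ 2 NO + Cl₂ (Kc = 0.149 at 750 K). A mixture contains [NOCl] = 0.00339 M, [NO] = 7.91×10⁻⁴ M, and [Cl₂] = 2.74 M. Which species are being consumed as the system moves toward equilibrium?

none (at equilibrium)

Qc = [NO]²·[Cl₂] / [NOCl]² = (7.91×10⁻⁴)²·(2.74) / (0.00339)² = 0.149
Qc = 0.149 = Kc; the system is at equilibrium.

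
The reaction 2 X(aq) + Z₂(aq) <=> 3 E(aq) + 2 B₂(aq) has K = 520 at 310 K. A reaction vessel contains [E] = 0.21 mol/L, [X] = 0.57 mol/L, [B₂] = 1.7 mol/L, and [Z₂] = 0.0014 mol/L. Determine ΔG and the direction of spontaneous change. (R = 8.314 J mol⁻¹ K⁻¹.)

ΔG = -5.62 kJ/mol; the forward reaction is spontaneous

Q = [E]³·[B₂]² / ([X]²·[Z₂]) = (0.21)³·(1.7)² / ((0.57)²·(0.0014)) = 58.8
ΔG = RT ln(Q/K) = (8.314 J mol⁻¹ K⁻¹)(310 K) × ln(58.8/520)
   = (2.577 kJ/mol)(-2.180) = -5.62 kJ/mol
ΔG < 0, so the forward reaction is spontaneous (proceeds forward).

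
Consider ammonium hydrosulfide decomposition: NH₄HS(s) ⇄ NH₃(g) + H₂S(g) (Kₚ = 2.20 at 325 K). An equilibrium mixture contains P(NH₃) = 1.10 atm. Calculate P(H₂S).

(NH₄HS is a pure solid — omitted from Kₚ.)
At equilibrium, Kₚ = P(NH₃)·P(H₂S) = 2.20.
(1.10)·(P(H₂S)) = 2.20
P(H₂S) = 2.00 atm

P(H₂S) = 2.00 atm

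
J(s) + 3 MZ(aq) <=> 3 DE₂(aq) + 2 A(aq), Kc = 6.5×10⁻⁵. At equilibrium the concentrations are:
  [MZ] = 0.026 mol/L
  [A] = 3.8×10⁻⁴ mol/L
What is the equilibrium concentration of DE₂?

(J is a pure solid — omitted from Kc.)
At equilibrium, Kc = [DE₂]³·[A]² / [MZ]³ = 6.5×10⁻⁵.
([DE₂])³·(3.8×10⁻⁴)² / (0.026)³ = 6.5×10⁻⁵
[DE₂]³ = 0.00791 ⇒ [DE₂] = 0.20 mol/L

[DE₂] = 0.20 mol/L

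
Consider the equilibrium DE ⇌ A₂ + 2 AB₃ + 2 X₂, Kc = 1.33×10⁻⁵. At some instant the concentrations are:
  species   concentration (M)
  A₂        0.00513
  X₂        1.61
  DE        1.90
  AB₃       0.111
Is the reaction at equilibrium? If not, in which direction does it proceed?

toward reactants

Qc = [A₂]·[AB₃]²·[X₂]² / [DE] = (0.00513)·(0.111)²·(1.61)² / (1.90) = 8.62×10⁻⁵
Qc = 8.62×10⁻⁵ > Kc = 1.33×10⁻⁵, so the reverse reaction proceeds.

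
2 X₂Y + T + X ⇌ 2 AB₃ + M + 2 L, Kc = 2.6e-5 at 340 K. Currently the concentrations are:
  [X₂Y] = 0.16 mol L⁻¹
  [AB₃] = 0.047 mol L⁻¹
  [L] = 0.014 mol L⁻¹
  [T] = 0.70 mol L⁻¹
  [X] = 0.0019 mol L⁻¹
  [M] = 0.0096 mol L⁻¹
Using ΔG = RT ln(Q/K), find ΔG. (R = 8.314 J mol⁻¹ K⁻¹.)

ΔG = 4.37 kJ/mol

Qc = [AB₃]²·[M]·[L]² / ([X₂Y]²·[T]·[X]) = (0.047)²·(0.0096)·(0.014)² / ((0.16)²·(0.70)·(0.0019)) = 1.22e-4
ΔG = RT ln(Qc/Kc) = (8.314 J mol⁻¹ K⁻¹)(340 K) × ln(1.22e-4/2.6e-5)
   = (2.827 kJ/mol)(1.546) = 4.37 kJ/mol
ΔG > 0, so the forward reaction is non-spontaneous (proceeds in reverse).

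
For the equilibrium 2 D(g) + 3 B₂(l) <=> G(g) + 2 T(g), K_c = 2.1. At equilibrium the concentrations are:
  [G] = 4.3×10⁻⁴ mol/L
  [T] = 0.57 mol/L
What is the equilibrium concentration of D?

[D] = 0.0082 mol/L

(B₂ is a pure liquid — omitted from K_c.)
At equilibrium, K_c = [G]·[T]² / [D]² = 2.1.
(4.3×10⁻⁴)·(0.57)² / ([D])² = 2.1
[D]² = 6.65×10⁻⁵ ⇒ [D] = 0.0082 mol/L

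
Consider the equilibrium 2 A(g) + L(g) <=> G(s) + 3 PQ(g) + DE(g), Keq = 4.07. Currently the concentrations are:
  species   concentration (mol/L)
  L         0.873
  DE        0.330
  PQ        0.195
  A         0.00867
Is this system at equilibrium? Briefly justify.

(G is a pure solid — omitted from Q.)
Q = [PQ]³·[DE] / ([A]²·[L]) = (0.195)³·(0.330) / ((0.00867)²·(0.873)) = 37.3
Q = 37.3 > Keq = 4.07: net reverse reaction.

no; Q > K, reaction proceeds in reverse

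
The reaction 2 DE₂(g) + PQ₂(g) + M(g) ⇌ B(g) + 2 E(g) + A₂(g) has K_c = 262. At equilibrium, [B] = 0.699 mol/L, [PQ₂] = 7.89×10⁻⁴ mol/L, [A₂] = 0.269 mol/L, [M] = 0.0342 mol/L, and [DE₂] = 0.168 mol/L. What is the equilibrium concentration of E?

At equilibrium, K_c = [B]·[E]²·[A₂] / ([DE₂]²·[PQ₂]·[M]) = 262.
(0.699)·([E])²·(0.269) / ((0.168)²·(7.89×10⁻⁴)·(0.0342)) = 262
[E]² = 0.00106 ⇒ [E] = 0.0326 mol/L

[E] = 0.0326 mol/L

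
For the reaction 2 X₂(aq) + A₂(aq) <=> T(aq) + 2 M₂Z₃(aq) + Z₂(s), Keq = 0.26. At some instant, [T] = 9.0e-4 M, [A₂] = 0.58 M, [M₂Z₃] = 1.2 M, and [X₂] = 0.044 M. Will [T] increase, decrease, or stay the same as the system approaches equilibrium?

decrease

(Z₂ is a pure solid — omitted from Q.)
Q = [T]·[M₂Z₃]² / ([X₂]²·[A₂]) = (9.0e-4)·(1.2)² / ((0.044)²·(0.58)) = 1.2
Q = 1.2 > Keq = 0.26: net reverse reaction.
T is a product, so it decreases.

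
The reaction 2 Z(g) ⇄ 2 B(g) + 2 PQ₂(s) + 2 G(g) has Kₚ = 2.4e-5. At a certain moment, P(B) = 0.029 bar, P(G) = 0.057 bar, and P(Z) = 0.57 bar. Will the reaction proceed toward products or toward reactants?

in the forward direction

(PQ₂ is a pure solid — omitted from Qₚ.)
Qₚ = P(B)²·P(G)² / P(Z)² = (0.029)²·(0.057)² / (0.57)² = 8.4e-6
Qₚ = 8.4e-6 < Kₚ = 2.4e-5, so the forward reaction proceeds.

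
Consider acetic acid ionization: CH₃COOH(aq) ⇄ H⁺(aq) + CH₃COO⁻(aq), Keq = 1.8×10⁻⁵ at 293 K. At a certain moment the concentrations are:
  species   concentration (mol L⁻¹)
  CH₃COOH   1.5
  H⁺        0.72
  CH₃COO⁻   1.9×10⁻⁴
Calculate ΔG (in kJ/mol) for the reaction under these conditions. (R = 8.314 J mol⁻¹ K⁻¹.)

ΔG = 3.95 kJ/mol

Q = [H⁺]·[CH₃COO⁻] / [CH₃COOH] = (0.72)·(1.9×10⁻⁴) / (1.5) = 9.12×10⁻⁵
ΔG = RT ln(Q/Keq) = (8.314 J mol⁻¹ K⁻¹)(293 K) × ln(9.12×10⁻⁵/1.8×10⁻⁵)
   = (2.436 kJ/mol)(1.623) = 3.95 kJ/mol
ΔG > 0, so the forward reaction is non-spontaneous (proceeds in reverse).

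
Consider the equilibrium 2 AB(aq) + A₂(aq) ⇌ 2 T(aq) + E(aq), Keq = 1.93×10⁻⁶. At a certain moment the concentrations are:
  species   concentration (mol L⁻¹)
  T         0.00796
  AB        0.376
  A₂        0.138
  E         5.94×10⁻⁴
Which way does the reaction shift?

Q = [T]²·[E] / ([AB]²·[A₂]) = (0.00796)²·(5.94×10⁻⁴) / ((0.376)²·(0.138)) = 1.93×10⁻⁶
Q = 1.93×10⁻⁶ = Keq, so the system is already at equilibrium.

no net change (already at equilibrium)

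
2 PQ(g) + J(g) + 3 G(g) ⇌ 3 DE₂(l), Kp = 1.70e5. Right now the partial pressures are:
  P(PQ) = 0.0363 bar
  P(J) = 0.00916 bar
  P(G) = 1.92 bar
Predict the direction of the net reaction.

(DE₂ is a pure liquid — omitted from Qp.)
Qp = 1 / (P(PQ)²·P(J)·P(G)³) = 1 / ((0.0363)²·(0.00916)·(1.92)³) = 11700
Qp = 11700 < Kp = 1.70e5, so the forward reaction proceeds.

to the right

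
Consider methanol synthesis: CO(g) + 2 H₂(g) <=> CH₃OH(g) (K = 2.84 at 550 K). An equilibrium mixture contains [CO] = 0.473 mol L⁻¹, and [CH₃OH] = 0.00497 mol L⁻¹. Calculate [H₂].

At equilibrium, K = [CH₃OH] / ([CO]·[H₂]²) = 2.84.
(0.00497) / ((0.473)·([H₂])²) = 2.84
[H₂]² = 0.00370 ⇒ [H₂] = 0.0608 mol L⁻¹

[H₂] = 0.0608 mol L⁻¹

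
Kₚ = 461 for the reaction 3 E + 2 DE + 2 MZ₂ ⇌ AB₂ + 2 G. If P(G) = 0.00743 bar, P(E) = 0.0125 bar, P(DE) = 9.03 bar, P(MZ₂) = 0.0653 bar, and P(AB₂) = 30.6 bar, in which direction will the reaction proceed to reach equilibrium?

Qₚ = P(AB₂)·P(G)² / (P(E)³·P(DE)²·P(MZ₂)²) = (30.6)·(0.00743)² / ((0.0125)³·(9.03)²·(0.0653)²) = 2490
Qₚ = 2490 > Kₚ = 461, so the reverse reaction proceeds.

in the reverse direction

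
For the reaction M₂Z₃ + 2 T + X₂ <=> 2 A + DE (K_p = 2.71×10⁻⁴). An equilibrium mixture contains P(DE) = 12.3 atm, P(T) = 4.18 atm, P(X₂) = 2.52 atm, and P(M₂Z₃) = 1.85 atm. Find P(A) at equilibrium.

P(A) = 0.0424 atm

At equilibrium, K_p = P(A)²·P(DE) / (P(M₂Z₃)·P(T)²·P(X₂)) = 2.71×10⁻⁴.
(P(A))²·(12.3) / ((1.85)·(4.18)²·(2.52)) = 2.71×10⁻⁴
P(A)² = 0.00179 ⇒ P(A) = 0.0424 atm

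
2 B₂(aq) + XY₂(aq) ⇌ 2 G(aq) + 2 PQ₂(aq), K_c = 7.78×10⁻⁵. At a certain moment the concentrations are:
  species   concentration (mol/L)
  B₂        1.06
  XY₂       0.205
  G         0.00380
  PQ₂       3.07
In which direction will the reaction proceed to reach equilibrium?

Q_c = [G]²·[PQ₂]² / ([B₂]²·[XY₂]) = (0.00380)²·(3.07)² / ((1.06)²·(0.205)) = 5.91×10⁻⁴
Q_c = 5.91×10⁻⁴ > K_c = 7.78×10⁻⁵, so the reverse reaction proceeds.

to the left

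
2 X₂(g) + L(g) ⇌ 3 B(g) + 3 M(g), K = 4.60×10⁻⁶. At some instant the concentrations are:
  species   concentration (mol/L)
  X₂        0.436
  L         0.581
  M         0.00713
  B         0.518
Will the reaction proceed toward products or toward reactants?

Q = [B]³·[M]³ / ([X₂]²·[L]) = (0.518)³·(0.00713)³ / ((0.436)²·(0.581)) = 4.56×10⁻⁷
Q = 4.56×10⁻⁷ < K = 4.60×10⁻⁶, so the forward reaction proceeds.

in the forward direction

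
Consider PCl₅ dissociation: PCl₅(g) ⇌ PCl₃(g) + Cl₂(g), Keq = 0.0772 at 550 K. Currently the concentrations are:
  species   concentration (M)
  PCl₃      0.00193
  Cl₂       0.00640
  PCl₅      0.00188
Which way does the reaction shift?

in the forward direction

Q = [PCl₃]·[Cl₂] / [PCl₅] = (0.00193)·(0.00640) / (0.00188) = 0.00657
Q = 0.00657 < Keq = 0.0772, so the forward reaction proceeds.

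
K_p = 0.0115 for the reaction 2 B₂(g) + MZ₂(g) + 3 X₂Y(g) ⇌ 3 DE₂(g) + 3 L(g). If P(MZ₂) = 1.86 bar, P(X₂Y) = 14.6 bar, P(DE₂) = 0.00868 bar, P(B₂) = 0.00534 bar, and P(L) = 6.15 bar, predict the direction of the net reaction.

Q_p = P(DE₂)³·P(L)³ / (P(B₂)²·P(MZ₂)·P(X₂Y)³) = (0.00868)³·(6.15)³ / ((0.00534)²·(1.86)·(14.6)³) = 9.22×10⁻⁴
Q_p = 9.22×10⁻⁴ < K_p = 0.0115, so the forward reaction proceeds.

to the right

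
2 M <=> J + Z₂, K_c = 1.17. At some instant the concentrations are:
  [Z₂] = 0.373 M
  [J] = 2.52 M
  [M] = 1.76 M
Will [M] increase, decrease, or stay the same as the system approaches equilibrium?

Q_c = [J]·[Z₂] / [M]² = (2.52)·(0.373) / (1.76)² = 0.303
Q_c = 0.303 < K_c = 1.17: net forward reaction.
M is a reactant, so it decreases.

decrease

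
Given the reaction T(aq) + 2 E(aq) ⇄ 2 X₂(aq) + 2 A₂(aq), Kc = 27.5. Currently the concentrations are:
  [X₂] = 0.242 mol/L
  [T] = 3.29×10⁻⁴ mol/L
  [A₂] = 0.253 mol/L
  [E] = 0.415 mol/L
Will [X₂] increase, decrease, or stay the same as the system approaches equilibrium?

Qc = [X₂]²·[A₂]² / ([T]·[E]²) = (0.242)²·(0.253)² / ((3.29×10⁻⁴)·(0.415)²) = 66.2
Qc = 66.2 > Kc = 27.5: net reverse reaction.
X₂ is a product, so it decreases.

decrease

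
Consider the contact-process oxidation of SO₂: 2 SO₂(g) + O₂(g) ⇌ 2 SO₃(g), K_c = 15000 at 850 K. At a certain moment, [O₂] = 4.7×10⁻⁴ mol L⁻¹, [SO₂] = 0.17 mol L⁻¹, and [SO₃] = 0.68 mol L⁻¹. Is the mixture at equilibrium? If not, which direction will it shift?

no; Q > K, reaction proceeds in reverse

Q_c = [SO₃]² / ([SO₂]²·[O₂]) = (0.68)² / ((0.17)²·(4.7×10⁻⁴)) = 34000
Q_c = 34000 > K_c = 15000: net reverse reaction.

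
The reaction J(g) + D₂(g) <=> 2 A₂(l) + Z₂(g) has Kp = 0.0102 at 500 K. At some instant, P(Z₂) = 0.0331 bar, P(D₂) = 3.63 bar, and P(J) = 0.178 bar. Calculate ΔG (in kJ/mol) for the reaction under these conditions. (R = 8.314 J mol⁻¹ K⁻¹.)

(A₂ is a pure liquid — omitted from Qp.)
Qp = P(Z₂) / (P(J)·P(D₂)) = (0.0331) / ((0.178)·(3.63)) = 0.0512
ΔG = RT ln(Qp/Kp) = (8.314 J mol⁻¹ K⁻¹)(500 K) × ln(0.0512/0.0102)
   = (4.157 kJ/mol)(1.613) = 6.71 kJ/mol
ΔG > 0, so the forward reaction is non-spontaneous (proceeds in reverse).

ΔG = 6.71 kJ/mol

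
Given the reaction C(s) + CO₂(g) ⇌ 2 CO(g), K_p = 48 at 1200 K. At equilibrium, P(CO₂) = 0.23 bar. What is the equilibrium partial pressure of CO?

(C is a pure solid — omitted from K_p.)
At equilibrium, K_p = P(CO)² / P(CO₂) = 48.
(P(CO))² / (0.23) = 48
P(CO)² = 11.0 ⇒ P(CO) = 3.3 bar

P(CO) = 3.3 bar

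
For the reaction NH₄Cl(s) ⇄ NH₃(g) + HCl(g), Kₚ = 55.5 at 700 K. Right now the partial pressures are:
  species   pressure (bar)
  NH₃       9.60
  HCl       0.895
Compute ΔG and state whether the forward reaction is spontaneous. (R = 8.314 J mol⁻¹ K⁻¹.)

ΔG = -10.9 kJ/mol; the forward reaction is spontaneous

(NH₄Cl is a pure solid — omitted from Qₚ.)
Qₚ = P(NH₃)·P(HCl) = (9.60)·(0.895) = 8.59
ΔG = RT ln(Qₚ/Kₚ) = (8.314 J mol⁻¹ K⁻¹)(700 K) × ln(8.59/55.5)
   = (5.820 kJ/mol)(-1.866) = -10.9 kJ/mol
ΔG < 0, so the forward reaction is spontaneous (proceeds forward).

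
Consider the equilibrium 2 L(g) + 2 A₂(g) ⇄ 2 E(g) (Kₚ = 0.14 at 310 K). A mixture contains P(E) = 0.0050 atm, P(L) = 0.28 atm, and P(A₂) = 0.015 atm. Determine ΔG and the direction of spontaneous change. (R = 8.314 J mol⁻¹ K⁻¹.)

ΔG = 5.97 kJ/mol; the forward reaction is non-spontaneous

Qₚ = P(E)² / (P(L)²·P(A₂)²) = (0.0050)² / ((0.28)²·(0.015)²) = 1.42
ΔG = RT ln(Qₚ/Kₚ) = (8.314 J mol⁻¹ K⁻¹)(310 K) × ln(1.42/0.14)
   = (2.577 kJ/mol)(2.317) = 5.97 kJ/mol
ΔG > 0, so the forward reaction is non-spontaneous (proceeds in reverse).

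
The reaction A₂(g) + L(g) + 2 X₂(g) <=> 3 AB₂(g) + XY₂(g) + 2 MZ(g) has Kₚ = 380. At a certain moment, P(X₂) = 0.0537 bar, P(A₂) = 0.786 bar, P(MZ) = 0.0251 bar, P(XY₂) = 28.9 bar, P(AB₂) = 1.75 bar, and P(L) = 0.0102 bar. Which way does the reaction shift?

Qₚ = P(AB₂)³·P(XY₂)·P(MZ)² / (P(A₂)·P(L)·P(X₂)²) = (1.75)³·(28.9)·(0.0251)² / ((0.786)·(0.0102)·(0.0537)²) = 4220
Qₚ = 4220 > Kₚ = 380, so the reverse reaction proceeds.

reverse (toward reactants)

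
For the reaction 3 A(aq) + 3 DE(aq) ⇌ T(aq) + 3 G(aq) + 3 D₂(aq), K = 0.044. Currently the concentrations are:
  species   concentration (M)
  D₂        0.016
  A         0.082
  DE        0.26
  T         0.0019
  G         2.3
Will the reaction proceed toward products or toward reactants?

Q = [T]·[G]³·[D₂]³ / ([A]³·[DE]³) = (0.0019)·(2.3)³·(0.016)³ / ((0.082)³·(0.26)³) = 0.0098
Q = 0.0098 < K = 0.044, so the forward reaction proceeds.

toward products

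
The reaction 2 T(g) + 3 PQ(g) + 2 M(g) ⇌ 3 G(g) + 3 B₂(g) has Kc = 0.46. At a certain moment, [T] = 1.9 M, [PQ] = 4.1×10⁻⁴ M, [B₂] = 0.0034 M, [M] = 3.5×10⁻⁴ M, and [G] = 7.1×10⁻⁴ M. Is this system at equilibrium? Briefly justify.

yes, at equilibrium

Qc = [G]³·[B₂]³ / ([T]²·[PQ]³·[M]²) = (7.1×10⁻⁴)³·(0.0034)³ / ((1.9)²·(4.1×10⁻⁴)³·(3.5×10⁻⁴)²) = 0.46
Qc = 0.46 = Kc; the system is at equilibrium.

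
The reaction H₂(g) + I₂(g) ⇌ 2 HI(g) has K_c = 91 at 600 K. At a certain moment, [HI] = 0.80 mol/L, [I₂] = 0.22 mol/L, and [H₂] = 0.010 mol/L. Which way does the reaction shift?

Q_c = [HI]² / ([H₂]·[I₂]) = (0.80)² / ((0.010)·(0.22)) = 290
Q_c = 290 > K_c = 91, so the reverse reaction proceeds.

toward reactants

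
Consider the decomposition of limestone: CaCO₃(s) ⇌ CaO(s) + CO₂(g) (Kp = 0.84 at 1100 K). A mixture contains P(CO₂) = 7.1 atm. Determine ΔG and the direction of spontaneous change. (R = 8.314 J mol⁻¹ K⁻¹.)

(CaCO₃, CaO are pure solids — omitted from Qp.)
Qp = P(CO₂) = 7.10
ΔG = RT ln(Qp/Kp) = (8.314 J mol⁻¹ K⁻¹)(1100 K) × ln(7.10/0.84)
   = (9.145 kJ/mol)(2.134) = 19.5 kJ/mol
ΔG > 0, so the forward reaction is non-spontaneous (proceeds in reverse).

ΔG = 19.5 kJ/mol; the forward reaction is non-spontaneous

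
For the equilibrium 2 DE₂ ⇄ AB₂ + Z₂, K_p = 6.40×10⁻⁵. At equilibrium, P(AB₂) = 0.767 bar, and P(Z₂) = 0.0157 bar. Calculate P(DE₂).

P(DE₂) = 13.7 bar

At equilibrium, K_p = P(AB₂)·P(Z₂) / P(DE₂)² = 6.40×10⁻⁵.
(0.767)·(0.0157) / (P(DE₂))² = 6.40×10⁻⁵
P(DE₂)² = 188 ⇒ P(DE₂) = 13.7 bar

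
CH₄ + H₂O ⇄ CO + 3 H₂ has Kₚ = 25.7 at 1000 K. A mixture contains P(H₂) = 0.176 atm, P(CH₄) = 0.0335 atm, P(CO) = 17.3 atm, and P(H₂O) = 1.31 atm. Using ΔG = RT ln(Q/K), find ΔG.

ΔG = -20.6 kJ/mol

Qₚ = P(CO)·P(H₂)³ / (P(CH₄)·P(H₂O)) = (17.3)·(0.176)³ / ((0.0335)·(1.31)) = 2.15
ΔG = RT ln(Qₚ/Kₚ) = (8.314 J mol⁻¹ K⁻¹)(1000 K) × ln(2.15/25.7)
   = (8.314 kJ/mol)(-2.481) = -20.6 kJ/mol
ΔG < 0, so the forward reaction is spontaneous (proceeds forward).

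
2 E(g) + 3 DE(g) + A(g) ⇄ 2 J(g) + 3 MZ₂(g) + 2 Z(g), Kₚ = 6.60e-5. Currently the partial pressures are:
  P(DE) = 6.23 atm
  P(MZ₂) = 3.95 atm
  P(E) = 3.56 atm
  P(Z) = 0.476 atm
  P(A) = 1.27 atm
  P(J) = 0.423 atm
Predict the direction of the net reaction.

Qₚ = P(J)²·P(MZ₂)³·P(Z)² / (P(E)²·P(DE)³·P(A)) = (0.423)²·(3.95)³·(0.476)² / ((3.56)²·(6.23)³·(1.27)) = 6.42e-4
Qₚ = 6.42e-4 > Kₚ = 6.60e-5, so the reverse reaction proceeds.

toward reactants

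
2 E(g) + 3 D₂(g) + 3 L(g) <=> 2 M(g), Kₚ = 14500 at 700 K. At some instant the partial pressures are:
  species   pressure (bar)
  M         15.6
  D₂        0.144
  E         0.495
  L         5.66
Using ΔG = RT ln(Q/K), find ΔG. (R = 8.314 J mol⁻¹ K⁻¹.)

ΔG = -12.0 kJ/mol

Qₚ = P(M)² / (P(E)²·P(D₂)³·P(L)³) = (15.6)² / ((0.495)²·(0.144)³·(5.66)³) = 1830
ΔG = RT ln(Qₚ/Kₚ) = (8.314 J mol⁻¹ K⁻¹)(700 K) × ln(1830/14500)
   = (5.820 kJ/mol)(-2.070) = -12.0 kJ/mol
ΔG < 0, so the forward reaction is spontaneous (proceeds forward).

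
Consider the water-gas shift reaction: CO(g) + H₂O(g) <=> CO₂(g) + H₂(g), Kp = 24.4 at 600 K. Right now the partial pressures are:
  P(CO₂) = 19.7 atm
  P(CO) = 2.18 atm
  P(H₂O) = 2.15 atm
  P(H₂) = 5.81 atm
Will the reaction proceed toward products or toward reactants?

Qp = P(CO₂)·P(H₂) / (P(CO)·P(H₂O)) = (19.7)·(5.81) / ((2.18)·(2.15)) = 24.4
Qp = 24.4 = Kp, so the system is already at equilibrium.

no net change (already at equilibrium)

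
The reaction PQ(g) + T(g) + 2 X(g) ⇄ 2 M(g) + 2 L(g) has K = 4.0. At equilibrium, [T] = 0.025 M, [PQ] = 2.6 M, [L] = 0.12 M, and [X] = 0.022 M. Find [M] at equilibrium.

[M] = 0.093 M

At equilibrium, K = [M]²·[L]² / ([PQ]·[T]·[X]²) = 4.0.
([M])²·(0.12)² / ((2.6)·(0.025)·(0.022)²) = 4.0
[M]² = 0.00874 ⇒ [M] = 0.093 M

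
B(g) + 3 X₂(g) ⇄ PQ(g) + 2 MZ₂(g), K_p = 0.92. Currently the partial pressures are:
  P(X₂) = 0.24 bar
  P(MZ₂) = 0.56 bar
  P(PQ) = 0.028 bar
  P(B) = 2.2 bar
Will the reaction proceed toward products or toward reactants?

Q_p = P(PQ)·P(MZ₂)² / (P(B)·P(X₂)³) = (0.028)·(0.56)² / ((2.2)·(0.24)³) = 0.29
Q_p = 0.29 < K_p = 0.92, so the forward reaction proceeds.

to the right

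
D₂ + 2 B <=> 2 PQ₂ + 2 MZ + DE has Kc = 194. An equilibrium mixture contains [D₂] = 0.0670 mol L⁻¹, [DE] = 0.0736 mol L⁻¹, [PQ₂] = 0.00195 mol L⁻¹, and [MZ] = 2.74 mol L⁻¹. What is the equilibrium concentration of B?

At equilibrium, Kc = [PQ₂]²·[MZ]²·[DE] / ([D₂]·[B]²) = 194.
(0.00195)²·(2.74)²·(0.0736) / ((0.0670)·([B])²) = 194
[B]² = 1.62×10⁻⁷ ⇒ [B] = 4.02×10⁻⁴ mol L⁻¹

[B] = 4.02×10⁻⁴ mol L⁻¹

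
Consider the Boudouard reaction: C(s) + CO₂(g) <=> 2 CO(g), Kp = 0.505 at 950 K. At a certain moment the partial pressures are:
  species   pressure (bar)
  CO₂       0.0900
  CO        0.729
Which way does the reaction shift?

to the left

(C is a pure solid — omitted from Qp.)
Qp = P(CO)² / P(CO₂) = (0.729)² / (0.0900) = 5.90
Qp = 5.90 > Kp = 0.505, so the reverse reaction proceeds.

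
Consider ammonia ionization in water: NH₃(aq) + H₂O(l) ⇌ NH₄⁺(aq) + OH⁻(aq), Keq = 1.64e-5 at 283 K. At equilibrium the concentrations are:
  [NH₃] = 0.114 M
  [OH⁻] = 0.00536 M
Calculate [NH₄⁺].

(H₂O is a pure liquid — omitted from Keq.)
At equilibrium, Keq = [NH₄⁺]·[OH⁻] / [NH₃] = 1.64e-5.
([NH₄⁺])·(0.00536) / (0.114) = 1.64e-5
[NH₄⁺] = 3.49e-4 M

[NH₄⁺] = 3.49e-4 M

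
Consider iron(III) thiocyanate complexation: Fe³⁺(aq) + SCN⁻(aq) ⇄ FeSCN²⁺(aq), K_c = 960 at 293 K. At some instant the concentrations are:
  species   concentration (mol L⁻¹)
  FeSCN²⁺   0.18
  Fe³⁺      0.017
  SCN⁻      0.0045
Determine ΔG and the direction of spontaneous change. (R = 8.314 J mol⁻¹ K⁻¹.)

ΔG = 2.18 kJ/mol; the forward reaction is non-spontaneous

Q_c = [FeSCN²⁺] / ([Fe³⁺]·[SCN⁻]) = (0.18) / ((0.017)·(0.0045)) = 2350
ΔG = RT ln(Q_c/K_c) = (8.314 J mol⁻¹ K⁻¹)(293 K) × ln(2350/960)
   = (2.436 kJ/mol)(0.8952) = 2.18 kJ/mol
ΔG > 0, so the forward reaction is non-spontaneous (proceeds in reverse).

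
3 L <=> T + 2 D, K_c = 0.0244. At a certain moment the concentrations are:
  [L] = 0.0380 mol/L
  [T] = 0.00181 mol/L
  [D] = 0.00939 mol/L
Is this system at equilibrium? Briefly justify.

Q_c = [T]·[D]² / [L]³ = (0.00181)·(0.00939)² / (0.0380)³ = 0.00291
Q_c = 0.00291 < K_c = 0.0244: net forward reaction.

no; Q < K, reaction proceeds forward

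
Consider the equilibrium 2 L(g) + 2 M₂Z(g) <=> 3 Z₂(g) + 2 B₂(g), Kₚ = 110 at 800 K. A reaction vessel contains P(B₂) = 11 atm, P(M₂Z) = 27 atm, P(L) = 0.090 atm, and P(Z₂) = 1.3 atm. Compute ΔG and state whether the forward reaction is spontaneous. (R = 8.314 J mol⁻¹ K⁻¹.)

ΔG = -5.94 kJ/mol; the forward reaction is spontaneous

Qₚ = P(Z₂)³·P(B₂)² / (P(L)²·P(M₂Z)²) = (1.3)³·(11)² / ((0.090)²·(27)²) = 45.0
ΔG = RT ln(Qₚ/Kₚ) = (8.314 J mol⁻¹ K⁻¹)(800 K) × ln(45.0/110)
   = (6.651 kJ/mol)(-0.8938) = -5.94 kJ/mol
ΔG < 0, so the forward reaction is spontaneous (proceeds forward).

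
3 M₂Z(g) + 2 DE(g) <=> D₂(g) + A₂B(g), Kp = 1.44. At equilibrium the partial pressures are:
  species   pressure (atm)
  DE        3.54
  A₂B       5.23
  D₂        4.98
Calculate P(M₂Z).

At equilibrium, Kp = P(D₂)·P(A₂B) / (P(M₂Z)³·P(DE)²) = 1.44.
(4.98)·(5.23) / ((P(M₂Z))³·(3.54)²) = 1.44
P(M₂Z)³ = 1.44 ⇒ P(M₂Z) = 1.13 atm

P(M₂Z) = 1.13 atm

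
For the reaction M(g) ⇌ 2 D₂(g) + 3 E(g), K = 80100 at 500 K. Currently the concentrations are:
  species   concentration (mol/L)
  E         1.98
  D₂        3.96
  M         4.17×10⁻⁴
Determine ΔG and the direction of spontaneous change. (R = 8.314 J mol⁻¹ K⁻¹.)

ΔG = 5.38 kJ/mol; the forward reaction is non-spontaneous

Q = [D₂]²·[E]³ / [M] = (3.96)²·(1.98)³ / (4.17×10⁻⁴) = 2.92×10⁵
ΔG = RT ln(Q/K) = (8.314 J mol⁻¹ K⁻¹)(500 K) × ln(2.92×10⁵/80100)
   = (4.157 kJ/mol)(1.293) = 5.38 kJ/mol
ΔG > 0, so the forward reaction is non-spontaneous (proceeds in reverse).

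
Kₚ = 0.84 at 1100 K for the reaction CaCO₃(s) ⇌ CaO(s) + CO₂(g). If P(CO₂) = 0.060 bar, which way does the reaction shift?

(CaCO₃, CaO are pure solids — omitted from Qₚ.)
Qₚ = P(CO₂) = 0.060
Qₚ = 0.060 < Kₚ = 0.84, so the forward reaction proceeds.

toward products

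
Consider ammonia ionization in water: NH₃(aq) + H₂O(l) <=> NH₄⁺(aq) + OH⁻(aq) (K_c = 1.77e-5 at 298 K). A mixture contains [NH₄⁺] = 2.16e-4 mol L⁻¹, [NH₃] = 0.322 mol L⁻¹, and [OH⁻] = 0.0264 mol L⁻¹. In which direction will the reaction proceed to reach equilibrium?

no net change (already at equilibrium)

(H₂O is a pure liquid — omitted from Q_c.)
Q_c = [NH₄⁺]·[OH⁻] / [NH₃] = (2.16e-4)·(0.0264) / (0.322) = 1.77e-5
Q_c = 1.77e-5 = K_c, so the system is already at equilibrium.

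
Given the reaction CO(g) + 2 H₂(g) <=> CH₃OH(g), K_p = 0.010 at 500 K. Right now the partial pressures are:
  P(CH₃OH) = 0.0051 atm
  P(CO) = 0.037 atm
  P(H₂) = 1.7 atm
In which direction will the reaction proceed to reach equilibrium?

in the reverse direction

Q_p = P(CH₃OH) / (P(CO)·P(H₂)²) = (0.0051) / ((0.037)·(1.7)²) = 0.048
Q_p = 0.048 > K_p = 0.010, so the reverse reaction proceeds.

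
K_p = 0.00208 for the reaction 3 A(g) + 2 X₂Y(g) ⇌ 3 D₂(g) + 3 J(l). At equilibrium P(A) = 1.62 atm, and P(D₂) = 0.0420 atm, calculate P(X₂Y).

P(X₂Y) = 0.0915 atm

(J is a pure liquid — omitted from K_p.)
At equilibrium, K_p = P(D₂)³ / (P(A)³·P(X₂Y)²) = 0.00208.
(0.0420)³ / ((1.62)³·(P(X₂Y))²) = 0.00208
P(X₂Y)² = 0.00838 ⇒ P(X₂Y) = 0.0915 atm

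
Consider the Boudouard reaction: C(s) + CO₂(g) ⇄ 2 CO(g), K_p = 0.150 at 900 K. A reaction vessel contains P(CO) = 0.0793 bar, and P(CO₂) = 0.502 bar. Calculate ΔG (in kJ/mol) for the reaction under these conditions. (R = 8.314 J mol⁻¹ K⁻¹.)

ΔG = -18.6 kJ/mol

(C is a pure solid — omitted from Q_p.)
Q_p = P(CO)² / P(CO₂) = (0.0793)² / (0.502) = 0.0125
ΔG = RT ln(Q_p/K_p) = (8.314 J mol⁻¹ K⁻¹)(900 K) × ln(0.0125/0.150)
   = (7.483 kJ/mol)(-2.485) = -18.6 kJ/mol
ΔG < 0, so the forward reaction is spontaneous (proceeds forward).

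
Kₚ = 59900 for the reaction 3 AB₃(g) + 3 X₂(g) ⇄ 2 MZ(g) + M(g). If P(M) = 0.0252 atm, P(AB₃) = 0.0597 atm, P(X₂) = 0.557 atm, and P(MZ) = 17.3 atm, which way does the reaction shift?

in the reverse direction

Qₚ = P(MZ)²·P(M) / (P(AB₃)³·P(X₂)³) = (17.3)²·(0.0252) / ((0.0597)³·(0.557)³) = 2.05e5
Qₚ = 2.05e5 > Kₚ = 59900, so the reverse reaction proceeds.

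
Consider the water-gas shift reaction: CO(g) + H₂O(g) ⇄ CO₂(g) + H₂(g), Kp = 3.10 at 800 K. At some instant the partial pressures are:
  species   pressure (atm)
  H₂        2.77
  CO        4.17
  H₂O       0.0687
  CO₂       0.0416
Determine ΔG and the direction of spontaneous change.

ΔG = -13.6 kJ/mol; the forward reaction is spontaneous

Qp = P(CO₂)·P(H₂) / (P(CO)·P(H₂O)) = (0.0416)·(2.77) / ((4.17)·(0.0687)) = 0.402
ΔG = RT ln(Qp/Kp) = (8.314 J mol⁻¹ K⁻¹)(800 K) × ln(0.402/3.10)
   = (6.651 kJ/mol)(-2.043) = -13.6 kJ/mol
ΔG < 0, so the forward reaction is spontaneous (proceeds forward).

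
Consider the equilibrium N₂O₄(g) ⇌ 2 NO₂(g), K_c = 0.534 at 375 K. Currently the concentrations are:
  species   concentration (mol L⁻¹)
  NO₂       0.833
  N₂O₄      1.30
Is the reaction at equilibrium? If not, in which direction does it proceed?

Q_c = [NO₂]² / [N₂O₄] = (0.833)² / (1.30) = 0.534
Q_c = 0.534 = K_c, so the system is already at equilibrium.

at equilibrium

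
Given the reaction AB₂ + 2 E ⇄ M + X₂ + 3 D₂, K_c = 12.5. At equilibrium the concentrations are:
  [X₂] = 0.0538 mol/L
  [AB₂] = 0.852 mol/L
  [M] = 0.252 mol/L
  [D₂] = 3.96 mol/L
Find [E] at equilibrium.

At equilibrium, K_c = [M]·[X₂]·[D₂]³ / ([AB₂]·[E]²) = 12.5.
(0.252)·(0.0538)·(3.96)³ / ((0.852)·([E])²) = 12.5
[E]² = 0.0791 ⇒ [E] = 0.281 mol/L

[E] = 0.281 mol/L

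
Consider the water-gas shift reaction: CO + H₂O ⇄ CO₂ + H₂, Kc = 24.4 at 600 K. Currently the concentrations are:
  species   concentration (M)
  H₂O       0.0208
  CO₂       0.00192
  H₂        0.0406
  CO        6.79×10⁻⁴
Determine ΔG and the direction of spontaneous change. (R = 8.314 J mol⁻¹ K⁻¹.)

ΔG = -7.41 kJ/mol; the forward reaction is spontaneous

Qc = [CO₂]·[H₂] / ([CO]·[H₂O]) = (0.00192)·(0.0406) / ((6.79×10⁻⁴)·(0.0208)) = 5.52
ΔG = RT ln(Qc/Kc) = (8.314 J mol⁻¹ K⁻¹)(600 K) × ln(5.52/24.4)
   = (4.988 kJ/mol)(-1.486) = -7.41 kJ/mol
ΔG < 0, so the forward reaction is spontaneous (proceeds forward).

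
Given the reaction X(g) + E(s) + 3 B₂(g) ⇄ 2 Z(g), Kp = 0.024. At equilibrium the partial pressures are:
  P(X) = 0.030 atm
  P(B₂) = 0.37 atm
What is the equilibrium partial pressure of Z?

P(Z) = 0.0060 atm

(E is a pure solid — omitted from Kp.)
At equilibrium, Kp = P(Z)² / (P(X)·P(B₂)³) = 0.024.
(P(Z))² / ((0.030)·(0.37)³) = 0.024
P(Z)² = 3.65×10⁻⁵ ⇒ P(Z) = 0.0060 atm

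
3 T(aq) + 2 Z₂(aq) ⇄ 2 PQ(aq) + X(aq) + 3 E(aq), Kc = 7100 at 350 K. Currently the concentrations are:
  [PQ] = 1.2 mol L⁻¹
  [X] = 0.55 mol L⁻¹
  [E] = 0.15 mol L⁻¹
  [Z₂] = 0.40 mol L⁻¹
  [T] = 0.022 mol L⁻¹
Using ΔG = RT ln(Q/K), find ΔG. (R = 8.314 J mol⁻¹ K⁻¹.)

ΔG = -4.39 kJ/mol

Qc = [PQ]²·[X]·[E]³ / ([T]³·[Z₂]²) = (1.2)²·(0.55)·(0.15)³ / ((0.022)³·(0.40)²) = 1570
ΔG = RT ln(Qc/Kc) = (8.314 J mol⁻¹ K⁻¹)(350 K) × ln(1570/7100)
   = (2.910 kJ/mol)(-1.509) = -4.39 kJ/mol
ΔG < 0, so the forward reaction is spontaneous (proceeds forward).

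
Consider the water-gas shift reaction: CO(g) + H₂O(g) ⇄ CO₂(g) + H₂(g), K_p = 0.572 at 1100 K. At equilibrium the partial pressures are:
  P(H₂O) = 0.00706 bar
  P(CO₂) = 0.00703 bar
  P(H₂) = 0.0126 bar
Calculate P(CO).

At equilibrium, K_p = P(CO₂)·P(H₂) / (P(CO)·P(H₂O)) = 0.572.
(0.00703)·(0.0126) / ((P(CO))·(0.00706)) = 0.572
P(CO) = 0.0219 bar

P(CO) = 0.0219 bar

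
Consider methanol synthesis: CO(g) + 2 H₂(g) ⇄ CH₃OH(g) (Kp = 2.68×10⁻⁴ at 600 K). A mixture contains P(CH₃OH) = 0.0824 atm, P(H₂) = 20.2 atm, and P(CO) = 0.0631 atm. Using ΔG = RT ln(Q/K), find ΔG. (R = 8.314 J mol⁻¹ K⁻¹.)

Qp = P(CH₃OH) / (P(CO)·P(H₂)²) = (0.0824) / ((0.0631)·(20.2)²) = 0.00320
ΔG = RT ln(Qp/Kp) = (8.314 J mol⁻¹ K⁻¹)(600 K) × ln(0.00320/2.68×10⁻⁴)
   = (4.988 kJ/mol)(2.480) = 12.4 kJ/mol
ΔG > 0, so the forward reaction is non-spontaneous (proceeds in reverse).

ΔG = 12.4 kJ/mol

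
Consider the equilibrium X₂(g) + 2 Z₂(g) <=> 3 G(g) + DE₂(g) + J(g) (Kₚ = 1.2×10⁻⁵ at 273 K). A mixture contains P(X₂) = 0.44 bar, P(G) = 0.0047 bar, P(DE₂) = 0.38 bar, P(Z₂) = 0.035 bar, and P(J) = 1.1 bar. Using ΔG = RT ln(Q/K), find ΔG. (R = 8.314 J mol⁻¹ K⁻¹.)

ΔG = 4.32 kJ/mol

Qₚ = P(G)³·P(DE₂)·P(J) / (P(X₂)·P(Z₂)²) = (0.0047)³·(0.38)·(1.1) / ((0.44)·(0.035)²) = 8.05×10⁻⁵
ΔG = RT ln(Qₚ/Kₚ) = (8.314 J mol⁻¹ K⁻¹)(273 K) × ln(8.05×10⁻⁵/1.2×10⁻⁵)
   = (2.270 kJ/mol)(1.903) = 4.32 kJ/mol
ΔG > 0, so the forward reaction is non-spontaneous (proceeds in reverse).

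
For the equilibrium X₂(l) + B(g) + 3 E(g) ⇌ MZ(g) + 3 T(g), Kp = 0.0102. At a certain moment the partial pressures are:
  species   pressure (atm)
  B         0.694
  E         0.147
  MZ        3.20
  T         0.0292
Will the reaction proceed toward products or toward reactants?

(X₂ is a pure liquid — omitted from Qp.)
Qp = P(MZ)·P(T)³ / (P(B)·P(E)³) = (3.20)·(0.0292)³ / ((0.694)·(0.147)³) = 0.0361
Qp = 0.0361 > Kp = 0.0102, so the reverse reaction proceeds.

in the reverse direction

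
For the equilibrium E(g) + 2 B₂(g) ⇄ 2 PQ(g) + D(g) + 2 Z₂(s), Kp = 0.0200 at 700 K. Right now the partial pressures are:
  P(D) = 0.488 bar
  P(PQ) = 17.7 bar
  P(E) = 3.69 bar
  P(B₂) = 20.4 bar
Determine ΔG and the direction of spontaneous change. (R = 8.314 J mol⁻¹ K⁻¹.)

(Z₂ is a pure solid — omitted from Qp.)
Qp = P(PQ)²·P(D) / (P(E)·P(B₂)²) = (17.7)²·(0.488) / ((3.69)·(20.4)²) = 0.0996
ΔG = RT ln(Qp/Kp) = (8.314 J mol⁻¹ K⁻¹)(700 K) × ln(0.0996/0.0200)
   = (5.820 kJ/mol)(1.605) = 9.34 kJ/mol
ΔG > 0, so the forward reaction is non-spontaneous (proceeds in reverse).

ΔG = 9.34 kJ/mol; the forward reaction is non-spontaneous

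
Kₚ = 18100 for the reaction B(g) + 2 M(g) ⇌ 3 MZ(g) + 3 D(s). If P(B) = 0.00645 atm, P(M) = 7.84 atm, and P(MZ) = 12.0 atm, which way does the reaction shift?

(D is a pure solid — omitted from Qₚ.)
Qₚ = P(MZ)³ / (P(B)·P(M)²) = (12.0)³ / ((0.00645)·(7.84)²) = 4360
Qₚ = 4360 < Kₚ = 18100, so the forward reaction proceeds.

toward products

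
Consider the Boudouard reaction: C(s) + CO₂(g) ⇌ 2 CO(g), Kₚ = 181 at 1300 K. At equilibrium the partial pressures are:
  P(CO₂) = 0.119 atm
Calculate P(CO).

P(CO) = 4.64 atm

(C is a pure solid — omitted from Kₚ.)
At equilibrium, Kₚ = P(CO)² / P(CO₂) = 181.
(P(CO))² / (0.119) = 181
P(CO)² = 21.5 ⇒ P(CO) = 4.64 atm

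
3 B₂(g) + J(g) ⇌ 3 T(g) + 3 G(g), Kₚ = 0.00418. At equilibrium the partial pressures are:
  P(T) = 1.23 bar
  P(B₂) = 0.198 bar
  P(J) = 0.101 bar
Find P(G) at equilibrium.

At equilibrium, Kₚ = P(T)³·P(G)³ / (P(B₂)³·P(J)) = 0.00418.
(1.23)³·(P(G))³ / ((0.198)³·(0.101)) = 0.00418
P(G)³ = 1.76×10⁻⁶ ⇒ P(G) = 0.0121 bar

P(G) = 0.0121 bar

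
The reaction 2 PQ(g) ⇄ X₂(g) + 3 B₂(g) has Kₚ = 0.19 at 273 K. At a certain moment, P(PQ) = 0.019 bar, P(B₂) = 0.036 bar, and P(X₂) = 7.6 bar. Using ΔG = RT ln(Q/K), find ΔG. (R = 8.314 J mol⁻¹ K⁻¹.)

Qₚ = P(X₂)·P(B₂)³ / P(PQ)² = (7.6)·(0.036)³ / (0.019)² = 0.982
ΔG = RT ln(Qₚ/Kₚ) = (8.314 J mol⁻¹ K⁻¹)(273 K) × ln(0.982/0.19)
   = (2.270 kJ/mol)(1.643) = 3.73 kJ/mol
ΔG > 0, so the forward reaction is non-spontaneous (proceeds in reverse).

ΔG = 3.73 kJ/mol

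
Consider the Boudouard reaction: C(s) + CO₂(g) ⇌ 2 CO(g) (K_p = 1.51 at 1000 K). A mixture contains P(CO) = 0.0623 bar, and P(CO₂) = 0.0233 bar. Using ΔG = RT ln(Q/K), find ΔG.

(C is a pure solid — omitted from Q_p.)
Q_p = P(CO)² / P(CO₂) = (0.0623)² / (0.0233) = 0.167
ΔG = RT ln(Q_p/K_p) = (8.314 J mol⁻¹ K⁻¹)(1000 K) × ln(0.167/1.51)
   = (8.314 kJ/mol)(-2.202) = -18.3 kJ/mol
ΔG < 0, so the forward reaction is spontaneous (proceeds forward).

ΔG = -18.3 kJ/mol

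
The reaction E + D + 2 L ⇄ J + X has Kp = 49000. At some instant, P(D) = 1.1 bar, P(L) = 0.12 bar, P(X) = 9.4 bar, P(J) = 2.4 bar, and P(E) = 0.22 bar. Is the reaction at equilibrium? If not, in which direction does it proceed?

Qp = P(J)·P(X) / (P(E)·P(D)·P(L)²) = (2.4)·(9.4) / ((0.22)·(1.1)·(0.12)²) = 6500
Qp = 6500 < Kp = 49000, so the forward reaction proceeds.

toward products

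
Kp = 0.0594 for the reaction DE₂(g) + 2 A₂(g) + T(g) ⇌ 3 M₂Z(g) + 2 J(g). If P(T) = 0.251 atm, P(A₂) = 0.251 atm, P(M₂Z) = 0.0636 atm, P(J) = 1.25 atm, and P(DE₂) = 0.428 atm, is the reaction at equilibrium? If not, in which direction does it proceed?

at equilibrium

Qp = P(M₂Z)³·P(J)² / (P(DE₂)·P(A₂)²·P(T)) = (0.0636)³·(1.25)² / ((0.428)·(0.251)²·(0.251)) = 0.0594
Qp = 0.0594 = Kp, so the system is already at equilibrium.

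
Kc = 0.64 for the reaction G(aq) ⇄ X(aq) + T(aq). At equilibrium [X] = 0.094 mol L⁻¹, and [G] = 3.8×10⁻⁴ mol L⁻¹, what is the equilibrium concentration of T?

At equilibrium, Kc = [X]·[T] / [G] = 0.64.
(0.094)·([T]) / (3.8×10⁻⁴) = 0.64
[T] = 0.00259 = 0.0026 mol L⁻¹

[T] = 0.0026 mol L⁻¹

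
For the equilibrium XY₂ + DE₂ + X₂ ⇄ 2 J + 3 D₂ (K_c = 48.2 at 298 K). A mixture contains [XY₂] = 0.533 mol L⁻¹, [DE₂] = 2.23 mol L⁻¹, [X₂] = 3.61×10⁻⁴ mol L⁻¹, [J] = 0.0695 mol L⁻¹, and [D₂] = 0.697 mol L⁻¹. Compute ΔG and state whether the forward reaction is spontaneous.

Q_c = [J]²·[D₂]³ / ([XY₂]·[DE₂]·[X₂]) = (0.0695)²·(0.697)³ / ((0.533)·(2.23)·(3.61×10⁻⁴)) = 3.81
ΔG = RT ln(Q_c/K_c) = (8.314 J mol⁻¹ K⁻¹)(298 K) × ln(3.81/48.2)
   = (2.478 kJ/mol)(-2.538) = -6.29 kJ/mol
ΔG < 0, so the forward reaction is spontaneous (proceeds forward).

ΔG = -6.29 kJ/mol; the forward reaction is spontaneous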